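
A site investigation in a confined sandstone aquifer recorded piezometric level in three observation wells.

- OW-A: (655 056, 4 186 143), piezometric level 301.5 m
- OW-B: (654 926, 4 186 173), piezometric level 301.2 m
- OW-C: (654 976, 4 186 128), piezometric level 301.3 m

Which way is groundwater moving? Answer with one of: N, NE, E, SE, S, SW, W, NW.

Three-point gradient (reference OW-A): Δ to OW-B = (-130, 30, -0.3), Δ to OW-C = (-80, -15, -0.2).
∂h/∂x = +0.002414, ∂h/∂y = +0.0004598 (det = 4350).
Flow = −∇h = (-0.002414 east, -0.0004598 north), which points west.

W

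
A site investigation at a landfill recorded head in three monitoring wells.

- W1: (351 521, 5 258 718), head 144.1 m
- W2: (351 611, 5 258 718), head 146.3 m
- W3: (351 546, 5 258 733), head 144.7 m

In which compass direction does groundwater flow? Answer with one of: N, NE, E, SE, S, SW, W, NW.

Three-point gradient (reference W1): Δ to W2 = (90, 0, +2.2), Δ to W3 = (25, 15, +0.6).
∂h/∂x = +0.02444, ∂h/∂y = -0.0007407 (det = 1350).
Flow = −∇h = (-0.02444 east, +0.0007407 north), which points west.

W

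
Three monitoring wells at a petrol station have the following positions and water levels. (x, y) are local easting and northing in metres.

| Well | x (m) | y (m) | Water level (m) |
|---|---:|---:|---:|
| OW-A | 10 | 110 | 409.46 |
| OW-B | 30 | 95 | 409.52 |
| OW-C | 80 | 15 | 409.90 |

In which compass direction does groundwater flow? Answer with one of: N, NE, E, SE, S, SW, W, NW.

N

Three-point gradient (reference OW-A): Δ to OW-B = (20, -15, +0.06), Δ to OW-C = (70, -95, +0.44).
∂h/∂x = -0.001059, ∂h/∂y = -0.005412 (det = -850).
Flow = −∇h = (+0.001059 east, +0.005412 north), which points north.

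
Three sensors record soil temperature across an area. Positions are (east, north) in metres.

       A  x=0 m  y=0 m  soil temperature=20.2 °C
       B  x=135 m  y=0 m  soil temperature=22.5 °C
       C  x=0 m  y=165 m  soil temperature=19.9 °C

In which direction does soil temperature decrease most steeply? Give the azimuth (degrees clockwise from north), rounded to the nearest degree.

276°

∂T/∂x = (22.5 − 20.2) / (135 − 0) = +0.01704
∂T/∂y = (19.9 − 20.2) / (165 − 0) = -0.001818
Steepest decrease is along −∇f: components (-0.01704 E, +0.001818 N).
Azimuth = atan2(-0.01704, +0.001818) = 276.1° ≈ 276°.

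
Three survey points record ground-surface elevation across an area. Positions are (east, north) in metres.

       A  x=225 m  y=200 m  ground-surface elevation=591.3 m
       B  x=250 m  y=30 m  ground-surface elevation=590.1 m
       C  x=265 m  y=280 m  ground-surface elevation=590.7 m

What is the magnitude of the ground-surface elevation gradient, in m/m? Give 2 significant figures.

0.023 m/m

With z = a·x + b·y + c and A as origin, the differences give:
  25·a + (-170)·b = -1.2
  40·a + 80·b = -0.6
Eliminate b (×80 and ×(-170), subtract): 8800·a = -198.00 → a = ∂z/∂x = -0.02250
Back-substitute: b = ∂z/∂y = +0.003750.
|∇f| = √(-0.02250² + 0.003750²) = 0.02281 m/m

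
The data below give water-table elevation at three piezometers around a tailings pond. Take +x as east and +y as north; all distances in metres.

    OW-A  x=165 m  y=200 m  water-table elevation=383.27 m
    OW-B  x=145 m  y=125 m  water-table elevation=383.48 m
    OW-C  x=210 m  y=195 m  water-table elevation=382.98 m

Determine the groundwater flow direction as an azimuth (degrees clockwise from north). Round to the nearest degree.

081°

Taking OW-A as reference: OW-B−OW-A = (-20, -75, +0.21); OW-C−OW-A = (45, -5, -0.29).
Determinant of the coordinate differences = (-20)·(-5) − 45·(-75) = 3475.
∂h/∂x = [(+0.21)·(-5) − (-0.29)·(-75)] / 3475 = -0.006561
∂h/∂y = [(-20)·(-0.29) − 45·(+0.21)] / 3475 = -0.001050
Flow direction (−∇h) has components (+0.006561 E, +0.001050 N).
Azimuth = atan2(E, N) = atan2(+0.006561, +0.001050) = 80.9° ≈ 081°.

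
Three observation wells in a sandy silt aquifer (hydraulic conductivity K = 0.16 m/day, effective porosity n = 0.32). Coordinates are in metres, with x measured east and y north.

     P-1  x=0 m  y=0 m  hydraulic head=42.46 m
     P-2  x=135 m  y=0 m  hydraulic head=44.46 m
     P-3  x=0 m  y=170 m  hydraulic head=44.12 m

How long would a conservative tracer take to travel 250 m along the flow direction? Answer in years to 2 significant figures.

77 years

∂h/∂x = (44.46 − 42.46) / (135 − 0) = +0.01481
∂h/∂y = (44.12 − 42.46) / (170 − 0) = +0.009765
|∇h| = √(0.01481² + 0.009765²) = 0.01774
Seepage velocity v = K·i/n = 0.16 × 0.01774 / 0.32 = 0.00887 m/day.
t = 250 / 0.00887 = 2.818e+04 days = 77.2 years.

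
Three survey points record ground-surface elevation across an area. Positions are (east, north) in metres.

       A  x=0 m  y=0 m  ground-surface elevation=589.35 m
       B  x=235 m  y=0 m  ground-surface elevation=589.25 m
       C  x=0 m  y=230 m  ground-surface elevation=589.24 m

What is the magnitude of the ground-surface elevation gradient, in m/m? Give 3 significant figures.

∂z/∂x = (589.25 − 589.35) / (235 − 0) = -0.0004255
∂z/∂y = (589.24 − 589.35) / (230 − 0) = -0.0004783
|∇f| = √(-0.0004255² + -0.0004783²) = 0.0006402 m/m

0.000640 m/m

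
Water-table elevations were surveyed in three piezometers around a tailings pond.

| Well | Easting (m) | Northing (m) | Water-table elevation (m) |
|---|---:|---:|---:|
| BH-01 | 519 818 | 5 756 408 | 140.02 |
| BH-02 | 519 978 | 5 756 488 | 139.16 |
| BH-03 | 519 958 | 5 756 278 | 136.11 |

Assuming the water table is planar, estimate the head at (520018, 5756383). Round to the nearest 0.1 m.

Differences from BH-01: to BH-02 (Δx, Δy, Δh) = (160, 80, -0.86); to BH-03 = (140, -130, -3.91).
Determinant of the coordinate differences = 160·(-130) − 140·80 = -32000.
∂h/∂x = [(-0.86)·(-130) − (-3.91)·80] / -32000 = -0.01327
∂h/∂y = [160·(-3.91) − 140·(-0.86)] / -32000 = +0.01579
h(520018, 5756383) = 140.02 + (-0.01327)·(200) + (+0.01579)·(-25) = 140.02 -2.654 -0.395 = 136.972 m.

137.0 m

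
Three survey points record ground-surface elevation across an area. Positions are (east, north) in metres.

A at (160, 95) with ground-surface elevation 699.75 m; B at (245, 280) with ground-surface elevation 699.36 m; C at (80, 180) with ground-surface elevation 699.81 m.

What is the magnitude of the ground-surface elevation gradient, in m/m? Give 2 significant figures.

0.0023 m/m

Three-point gradient (reference A): Δ to B = (85, 185, -0.39), Δ to C = (-80, 85, +0.06).
∂z/∂x = -0.002009, ∂z/∂y = -0.001185 (det = 22025).
|∇f| = √(-0.002009² + -0.001185²) = 0.002332 m/m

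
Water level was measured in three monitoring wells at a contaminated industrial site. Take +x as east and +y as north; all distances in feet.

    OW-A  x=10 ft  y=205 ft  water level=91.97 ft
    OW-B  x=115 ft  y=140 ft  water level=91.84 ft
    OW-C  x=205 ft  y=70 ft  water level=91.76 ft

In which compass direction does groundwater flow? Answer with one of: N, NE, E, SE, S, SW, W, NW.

Taking OW-A as reference: OW-B−OW-A = (105, -65, -0.13); OW-C−OW-A = (195, -135, -0.21).
Solve a·Δx + b·Δy = Δh: det = 105·(-135) − 195·(-65) = -1500.
∂h/∂x = [(-0.13)·(-135) − (-0.21)·(-65)] / -1500 = -0.002600
∂h/∂y = [105·(-0.21) − 195·(-0.13)] / -1500 = -0.002200
Flow = −∇h = (+0.002600 east, +0.002200 north), which points northeast.

NE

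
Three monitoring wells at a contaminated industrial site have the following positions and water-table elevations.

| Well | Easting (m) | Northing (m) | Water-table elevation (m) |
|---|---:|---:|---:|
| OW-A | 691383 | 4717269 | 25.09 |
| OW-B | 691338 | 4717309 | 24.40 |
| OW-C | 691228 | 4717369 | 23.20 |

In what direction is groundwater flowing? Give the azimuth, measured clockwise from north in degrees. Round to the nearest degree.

Three-point gradient (reference OW-A): Δ to OW-B = (-45, 40, -0.69), Δ to OW-C = (-155, 100, -1.89).
∂h/∂x = +0.003882, ∂h/∂y = -0.01288 (det = 1700).
Flow direction (−∇h) has components (-0.003882 E, +0.01288 N).
Azimuth = atan2(E, N) = atan2(-0.003882, +0.01288) = 343.2° ≈ 343°.

343°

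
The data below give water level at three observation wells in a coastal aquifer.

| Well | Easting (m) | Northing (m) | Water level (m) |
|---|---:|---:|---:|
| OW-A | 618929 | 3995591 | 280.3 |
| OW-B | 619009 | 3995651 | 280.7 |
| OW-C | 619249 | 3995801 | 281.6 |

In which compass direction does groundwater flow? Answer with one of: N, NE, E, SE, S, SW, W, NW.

Differences from OW-A: to OW-B (Δx, Δy, Δh) = (80, 60, +0.4); to OW-C = (320, 210, +1.3).
Determinant of the coordinate differences = 80·210 − 320·60 = -2400.
∂h/∂x = [(+0.4)·210 − (+1.3)·60] / -2400 = -0.002500
∂h/∂y = [80·(+1.3) − 320·(+0.4)] / -2400 = +0.010000
Flow = −∇h = (+0.002500 east, -0.010000 north), which points south.

S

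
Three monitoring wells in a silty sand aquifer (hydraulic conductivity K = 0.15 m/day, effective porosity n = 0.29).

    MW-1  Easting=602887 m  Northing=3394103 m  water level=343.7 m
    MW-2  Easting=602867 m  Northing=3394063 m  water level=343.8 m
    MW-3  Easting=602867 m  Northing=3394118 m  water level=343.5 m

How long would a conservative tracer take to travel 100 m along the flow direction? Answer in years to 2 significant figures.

Three-point gradient (reference MW-1): Δ to MW-2 = (-20, -40, +0.1), Δ to MW-3 = (-20, 15, -0.2).
∂h/∂x = +0.005909, ∂h/∂y = -0.005455 (det = -1100).
|∇h| = √(0.005909² + -0.005455²) = 0.008042
Seepage velocity v = K·i/n = 0.15 × 0.008042 / 0.29 = 0.00416 m/day.
t = 100 / 0.00416 = 2.404e+04 days = 65.8 years.

66 years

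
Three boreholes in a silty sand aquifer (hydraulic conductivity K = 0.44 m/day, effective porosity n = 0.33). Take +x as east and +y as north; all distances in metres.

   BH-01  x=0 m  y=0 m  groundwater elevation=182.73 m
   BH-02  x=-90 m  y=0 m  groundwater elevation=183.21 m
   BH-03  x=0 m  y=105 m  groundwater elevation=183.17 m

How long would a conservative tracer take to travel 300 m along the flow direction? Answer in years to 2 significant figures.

91 years

∂h/∂x = (183.21 − 182.73) / (-90 − 0) = -0.005333
∂h/∂y = (183.17 − 182.73) / (105 − 0) = +0.004190
|∇h| = √(-0.005333² + 0.004190²) = 0.006782
Seepage velocity v = K·i/n = 0.44 × 0.006782 / 0.33 = 0.009043 m/day.
t = 300 / 0.009043 = 3.317e+04 days = 90.8 years.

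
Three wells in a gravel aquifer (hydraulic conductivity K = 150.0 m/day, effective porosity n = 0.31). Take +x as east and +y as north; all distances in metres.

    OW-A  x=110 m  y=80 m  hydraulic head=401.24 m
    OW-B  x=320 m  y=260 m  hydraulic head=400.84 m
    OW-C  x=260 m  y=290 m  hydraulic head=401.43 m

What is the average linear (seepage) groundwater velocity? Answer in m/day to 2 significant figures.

4.4 m/day

Differences from OW-A: to OW-B (Δx, Δy, Δh) = (210, 180, -0.40); to OW-C = (150, 210, +0.19).
Solve a·Δx + b·Δy = Δh: det = 210·210 − 150·180 = 17100.
∂h/∂x = [(-0.40)·210 − (+0.19)·180] / 17100 = -0.006912
∂h/∂y = [210·(+0.19) − 150·(-0.40)] / 17100 = +0.005842
|∇h| = √(-0.006912² + 0.005842²) = 0.00905
Seepage velocity v = K·i/n = 150.0 × 0.00905 / 0.31 = 4.379 m/day.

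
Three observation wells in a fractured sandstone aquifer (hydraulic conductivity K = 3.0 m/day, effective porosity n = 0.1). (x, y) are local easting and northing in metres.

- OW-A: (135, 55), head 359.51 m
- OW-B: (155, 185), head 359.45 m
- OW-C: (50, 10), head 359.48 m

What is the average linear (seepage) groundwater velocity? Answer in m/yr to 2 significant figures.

Taking OW-A as reference: OW-B−OW-A = (20, 130, -0.06); OW-C−OW-A = (-85, -45, -0.03).
Solve a·Δx + b·Δy = Δh: det = 20·(-45) − (-85)·130 = 10150.
∂h/∂x = [(-0.06)·(-45) − (-0.03)·130] / 10150 = +0.0006502
∂h/∂y = [20·(-0.03) − (-85)·(-0.06)] / 10150 = -0.0005616
|∇h| = √(0.0006502² + -0.0005616²) = 0.0008592
Seepage velocity v = K·i/n = 3.0 × 0.0008592 / 0.1 = 0.02578 m/day = 9.416 m/yr.

9.4 m/yr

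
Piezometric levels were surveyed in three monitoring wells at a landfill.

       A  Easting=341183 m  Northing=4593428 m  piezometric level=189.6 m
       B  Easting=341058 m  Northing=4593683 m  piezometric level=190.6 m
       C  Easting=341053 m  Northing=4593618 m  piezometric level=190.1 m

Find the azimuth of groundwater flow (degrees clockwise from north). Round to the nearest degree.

223°

With h = a·x + b·y + c and A as origin, the differences give:
  (-125)·a + 255·b = +1.0
  (-130)·a + 190·b = +0.5
Eliminate b (×190 and ×255, subtract): 9400·a = 62.50 → a = ∂h/∂x = +0.006649
Back-substitute: b = ∂h/∂y = +0.007181.
Flow direction (−∇h) has components (-0.006649 E, -0.007181 N).
Azimuth = atan2(E, N) = atan2(-0.006649, -0.007181) = 222.8° ≈ 223°.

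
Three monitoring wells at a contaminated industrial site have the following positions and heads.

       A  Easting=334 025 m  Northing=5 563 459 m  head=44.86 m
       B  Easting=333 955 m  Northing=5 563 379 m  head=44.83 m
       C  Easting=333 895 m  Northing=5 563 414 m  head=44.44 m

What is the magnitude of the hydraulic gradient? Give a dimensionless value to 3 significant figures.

With h = a·x + b·y + c and A as origin, the differences give:
  (-70)·a + (-80)·b = -0.03
  (-130)·a + (-45)·b = -0.42
Eliminate b (×(-45) and ×(-80), subtract): -7250·a = -32.250 → a = ∂h/∂x = +0.004448
Back-substitute: b = ∂h/∂y = -0.003517.
|∇h| = √(0.004448² + -0.003517²) = 0.00567

0.00567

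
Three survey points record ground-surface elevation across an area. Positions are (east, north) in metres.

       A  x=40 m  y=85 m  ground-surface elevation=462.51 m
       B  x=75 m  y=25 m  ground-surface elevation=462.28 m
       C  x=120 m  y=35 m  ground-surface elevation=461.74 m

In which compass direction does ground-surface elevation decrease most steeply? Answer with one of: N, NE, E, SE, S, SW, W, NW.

Three-point gradient (reference A): Δ to B = (35, -60, -0.23), Δ to C = (80, -50, -0.77).
∂z/∂x = -0.01138, ∂z/∂y = -0.002803 (det = 3050).
Steepest decrease is along −∇f = (+0.01138 E, +0.002803 N) → east.

E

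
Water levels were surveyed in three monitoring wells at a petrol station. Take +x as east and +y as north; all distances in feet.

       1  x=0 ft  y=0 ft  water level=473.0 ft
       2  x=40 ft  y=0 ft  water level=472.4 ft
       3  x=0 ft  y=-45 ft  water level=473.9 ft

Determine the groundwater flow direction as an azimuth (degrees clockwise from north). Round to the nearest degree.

037°

∂h/∂x = (472.4 − 473.0) / (40 − 0) = -0.01500
∂h/∂y = (473.9 − 473.0) / (-45 − 0) = -0.02000
Flow direction (−∇h) has components (+0.01500 E, +0.02000 N).
Azimuth = atan2(E, N) = atan2(+0.01500, +0.02000) = 36.9° ≈ 037°.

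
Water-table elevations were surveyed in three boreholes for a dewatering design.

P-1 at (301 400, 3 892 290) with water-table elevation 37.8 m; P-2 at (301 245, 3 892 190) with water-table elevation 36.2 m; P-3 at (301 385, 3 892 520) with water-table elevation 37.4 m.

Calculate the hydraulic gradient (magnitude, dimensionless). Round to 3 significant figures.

Differences from P-1: to P-2 (Δx, Δy, Δh) = (-155, -100, -1.6); to P-3 = (-15, 230, -0.4).
Determinant of the coordinate differences = (-155)·230 − (-15)·(-100) = -37150.
∂h/∂x = [(-1.6)·230 − (-0.4)·(-100)] / -37150 = +0.01098
∂h/∂y = [(-155)·(-0.4) − (-15)·(-1.6)] / -37150 = -0.001023
|∇h| = √(0.01098² + -0.001023²) = 0.01103

0.0110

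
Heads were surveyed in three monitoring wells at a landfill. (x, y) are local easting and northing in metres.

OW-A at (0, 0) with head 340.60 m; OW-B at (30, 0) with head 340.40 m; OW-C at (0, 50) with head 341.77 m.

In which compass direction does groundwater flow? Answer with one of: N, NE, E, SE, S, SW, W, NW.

S

∂h/∂x = (340.40 − 340.60) / (30 − 0) = -0.006667
∂h/∂y = (341.77 − 340.60) / (50 − 0) = +0.02340
Flow = −∇h = (+0.006667 east, -0.02340 north), which points south.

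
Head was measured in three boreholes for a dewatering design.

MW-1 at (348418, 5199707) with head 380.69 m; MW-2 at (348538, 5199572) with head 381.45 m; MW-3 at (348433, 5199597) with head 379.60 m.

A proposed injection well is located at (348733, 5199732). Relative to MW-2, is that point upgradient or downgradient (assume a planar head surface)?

upgradient

With h = a·x + b·y + c and MW-1 as origin, the differences give:
  120·a + (-135)·b = +0.76
  15·a + (-110)·b = -1.09
Eliminate b (×(-110) and ×(-135), subtract): -11175·a = -230.750 → a = ∂h/∂x = +0.02065
Back-substitute: b = ∂h/∂y = +0.01272.
Head at (348733, 5199732) = 380.69 + (+0.02065)·(315) + (+0.01272)·(25) = 387.51 m.
That is higher than the 381.45 m at MW-2, so the point is upgradient.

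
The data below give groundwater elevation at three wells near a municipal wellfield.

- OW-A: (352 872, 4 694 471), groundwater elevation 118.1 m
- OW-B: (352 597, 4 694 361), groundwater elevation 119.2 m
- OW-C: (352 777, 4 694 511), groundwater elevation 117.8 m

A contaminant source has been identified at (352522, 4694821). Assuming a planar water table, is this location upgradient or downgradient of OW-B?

Three-point gradient (reference OW-A): Δ to OW-B = (-275, -110, +1.1), Δ to OW-C = (-95, 40, -0.3).
∂h/∂x = -0.0005128, ∂h/∂y = -0.008718 (det = -21450).
Head at (352522, 4694821) = 118.1 + (-0.0005128)·(-350) + (-0.008718)·(350) = 115.23 m.
That is lower than the 119.2 m at OW-B, so the point is downgradient.

downgradient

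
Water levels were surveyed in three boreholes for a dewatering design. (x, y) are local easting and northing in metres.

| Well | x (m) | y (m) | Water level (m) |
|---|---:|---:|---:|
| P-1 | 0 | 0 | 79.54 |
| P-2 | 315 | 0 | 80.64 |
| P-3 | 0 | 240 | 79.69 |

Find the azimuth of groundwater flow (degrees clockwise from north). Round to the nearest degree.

260°

∂h/∂x = (80.64 − 79.54) / (315 − 0) = +0.003492
∂h/∂y = (79.69 − 79.54) / (240 − 0) = +0.0006250
Flow direction (−∇h) has components (-0.003492 E, -0.0006250 N).
Azimuth = atan2(E, N) = atan2(-0.003492, -0.0006250) = 259.9° ≈ 260°.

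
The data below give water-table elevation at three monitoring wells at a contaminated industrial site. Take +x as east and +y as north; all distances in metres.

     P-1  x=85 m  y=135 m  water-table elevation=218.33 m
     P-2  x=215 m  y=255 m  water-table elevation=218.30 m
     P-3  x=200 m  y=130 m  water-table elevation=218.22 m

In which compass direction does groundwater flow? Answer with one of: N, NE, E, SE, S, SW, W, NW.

SE

Differences from P-1: to P-2 (Δx, Δy, Δh) = (130, 120, -0.03); to P-3 = (115, -5, -0.11).
Solve a·Δx + b·Δy = Δh: det = 130·(-5) − 115·120 = -14450.
∂h/∂x = [(-0.03)·(-5) − (-0.11)·120] / -14450 = -0.0009239
∂h/∂y = [130·(-0.11) − 115·(-0.03)] / -14450 = +0.0007509
Flow = −∇h = (+0.0009239 east, -0.0007509 north), which points southeast.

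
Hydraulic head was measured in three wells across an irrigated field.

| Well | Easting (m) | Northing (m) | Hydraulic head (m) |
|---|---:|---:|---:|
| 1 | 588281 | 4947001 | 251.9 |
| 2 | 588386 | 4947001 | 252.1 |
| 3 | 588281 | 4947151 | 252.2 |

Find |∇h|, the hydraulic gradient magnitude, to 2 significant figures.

0.0028

∂h/∂x = (252.1 − 251.9) / (588386 − 588281) = +0.001905
∂h/∂y = (252.2 − 251.9) / (4947151 − 4947001) = +0.002000
|∇h| = √(0.001905² + 0.002000²) = 0.002762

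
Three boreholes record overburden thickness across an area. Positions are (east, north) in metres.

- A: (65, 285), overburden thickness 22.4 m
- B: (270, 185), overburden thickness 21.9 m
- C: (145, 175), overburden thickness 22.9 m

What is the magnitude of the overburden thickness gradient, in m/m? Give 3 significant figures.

0.0122 m/m

Taking A as reference: B−A = (205, -100, -0.5); C−A = (80, -110, +0.5).
Determinant of the coordinate differences = 205·(-110) − 80·(-100) = -14550.
∂d/∂x = [(-0.5)·(-110) − (+0.5)·(-100)] / -14550 = -0.007216
∂d/∂y = [205·(+0.5) − 80·(-0.5)] / -14550 = -0.009794
|∇f| = √(-0.007216² + -0.009794²) = 0.01217 m/m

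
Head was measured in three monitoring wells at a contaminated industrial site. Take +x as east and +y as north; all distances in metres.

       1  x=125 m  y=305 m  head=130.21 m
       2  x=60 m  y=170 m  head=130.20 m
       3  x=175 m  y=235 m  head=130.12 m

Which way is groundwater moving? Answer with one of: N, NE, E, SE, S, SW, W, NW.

SE

With h = a·x + b·y + c and 1 as origin, the differences give:
  (-65)·a + (-135)·b = -0.01
  50·a + (-70)·b = -0.09
Eliminate b (×(-70) and ×(-135), subtract): 11300·a = -11.450 → a = ∂h/∂x = -0.001013
Back-substitute: b = ∂h/∂y = +0.0005619.
Flow = −∇h = (+0.001013 east, -0.0005619 north), which points southeast.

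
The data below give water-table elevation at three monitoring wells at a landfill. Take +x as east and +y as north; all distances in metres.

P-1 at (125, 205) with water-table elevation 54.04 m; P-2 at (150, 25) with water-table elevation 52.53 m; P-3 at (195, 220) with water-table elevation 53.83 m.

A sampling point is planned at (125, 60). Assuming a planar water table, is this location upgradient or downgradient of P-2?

upgradient

Differences from P-1: to P-2 (Δx, Δy, Δh) = (25, -180, -1.51); to P-3 = (70, 15, -0.21).
Determinant of the coordinate differences = 25·15 − 70·(-180) = 12975.
∂h/∂x = [(-1.51)·15 − (-0.21)·(-180)] / 12975 = -0.004659
∂h/∂y = [25·(-0.21) − 70·(-1.51)] / 12975 = +0.007742
Head at (125, 60) = 54.04 + (-0.004659)·(0) + (+0.007742)·(-145) = 52.92 m.
That is higher than the 52.53 m at P-2, so the point is upgradient.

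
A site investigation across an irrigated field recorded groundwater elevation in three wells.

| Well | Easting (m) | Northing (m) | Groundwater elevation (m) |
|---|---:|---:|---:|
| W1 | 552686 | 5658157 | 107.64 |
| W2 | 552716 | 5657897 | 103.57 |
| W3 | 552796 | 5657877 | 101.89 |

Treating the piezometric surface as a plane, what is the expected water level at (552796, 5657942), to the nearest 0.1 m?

102.8 m

Taking W1 as reference: W2−W1 = (30, -260, -4.07); W3−W1 = (110, -280, -5.75).
Determinant of the coordinate differences = 30·(-280) − 110·(-260) = 20200.
∂h/∂x = [(-4.07)·(-280) − (-5.75)·(-260)] / 20200 = -0.01759
∂h/∂y = [30·(-5.75) − 110·(-4.07)] / 20200 = +0.01362
h(552796, 5657942) = 107.64 + (-0.01759)·(110) + (+0.01362)·(-215) = 107.64 -1.935 -2.929 = 102.776 m.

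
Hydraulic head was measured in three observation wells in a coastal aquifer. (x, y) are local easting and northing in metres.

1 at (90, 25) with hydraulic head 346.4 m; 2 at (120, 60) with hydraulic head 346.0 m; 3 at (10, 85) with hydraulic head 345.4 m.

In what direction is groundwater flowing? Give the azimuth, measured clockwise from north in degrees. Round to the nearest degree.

350°

Three-point gradient (reference 1): Δ to 2 = (30, 35, -0.4), Δ to 3 = (-80, 60, -1.0).
∂h/∂x = +0.002391, ∂h/∂y = -0.01348 (det = 4600).
Flow direction (−∇h) has components (-0.002391 E, +0.01348 N).
Azimuth = atan2(E, N) = atan2(-0.002391, +0.01348) = 349.9° ≈ 350°.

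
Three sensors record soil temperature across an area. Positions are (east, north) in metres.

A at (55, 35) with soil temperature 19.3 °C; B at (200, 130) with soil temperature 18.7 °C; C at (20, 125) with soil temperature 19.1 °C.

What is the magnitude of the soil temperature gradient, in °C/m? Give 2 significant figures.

Taking A as reference: B−A = (145, 95, -0.6); C−A = (-35, 90, -0.2).
Determinant of the coordinate differences = 145·90 − (-35)·95 = 16375.
∂T/∂x = [(-0.6)·90 − (-0.2)·95] / 16375 = -0.002137
∂T/∂y = [145·(-0.2) − (-35)·(-0.6)] / 16375 = -0.003053
|∇f| = √(-0.002137² + -0.003053²) = 0.003727 °C/m

0.0037 °C/m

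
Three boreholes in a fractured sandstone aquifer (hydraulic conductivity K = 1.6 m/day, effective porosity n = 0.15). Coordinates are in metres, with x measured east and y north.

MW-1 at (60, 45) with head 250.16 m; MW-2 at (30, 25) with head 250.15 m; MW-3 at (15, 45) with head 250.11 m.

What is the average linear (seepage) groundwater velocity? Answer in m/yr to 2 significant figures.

6.3 m/yr

Taking MW-1 as reference: MW-2−MW-1 = (-30, -20, -0.01); MW-3−MW-1 = (-45, 0, -0.05).
Solve a·Δx + b·Δy = Δh: det = (-30)·0 − (-45)·(-20) = -900.
∂h/∂x = [(-0.01)·0 − (-0.05)·(-20)] / -900 = +0.001111
∂h/∂y = [(-30)·(-0.05) − (-45)·(-0.01)] / -900 = -0.001167
|∇h| = √(0.001111² + -0.001167²) = 0.001611
Seepage velocity v = K·i/n = 1.6 × 0.001611 / 0.15 = 0.01718 m/day = 6.275 m/yr.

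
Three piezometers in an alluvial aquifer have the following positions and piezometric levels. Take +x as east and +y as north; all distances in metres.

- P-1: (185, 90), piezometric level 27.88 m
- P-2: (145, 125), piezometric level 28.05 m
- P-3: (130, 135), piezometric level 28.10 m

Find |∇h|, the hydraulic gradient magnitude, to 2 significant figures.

Differences from P-1: to P-2 (Δx, Δy, Δh) = (-40, 35, +0.17); to P-3 = (-55, 45, +0.22).
Determinant of the coordinate differences = (-40)·45 − (-55)·35 = 125.
∂h/∂x = [(+0.17)·45 − (+0.22)·35] / 125 = -0.0004000
∂h/∂y = [(-40)·(+0.22) − (-55)·(+0.17)] / 125 = +0.004400
|∇h| = √(-0.0004000² + 0.004400²) = 0.004418

0.0044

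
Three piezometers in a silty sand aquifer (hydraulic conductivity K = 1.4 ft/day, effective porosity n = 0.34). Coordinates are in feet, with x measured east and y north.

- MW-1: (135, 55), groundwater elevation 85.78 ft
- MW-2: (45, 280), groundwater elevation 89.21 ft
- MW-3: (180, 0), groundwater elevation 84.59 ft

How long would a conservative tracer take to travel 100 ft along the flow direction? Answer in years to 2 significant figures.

Three-point gradient (reference MW-1): Δ to MW-2 = (-90, 225, +3.43), Δ to MW-3 = (45, -55, -1.19).
∂h/∂x = -0.01529, ∂h/∂y = +0.009130 (det = -5175).
|∇h| = √(-0.01529² + 0.009130²) = 0.01781
Seepage velocity v = K·i/n = 1.4 × 0.01781 / 0.34 = 0.07334 ft/day.
t = 100 / 0.07334 = 1364 days = 3.73 years.

3.7 years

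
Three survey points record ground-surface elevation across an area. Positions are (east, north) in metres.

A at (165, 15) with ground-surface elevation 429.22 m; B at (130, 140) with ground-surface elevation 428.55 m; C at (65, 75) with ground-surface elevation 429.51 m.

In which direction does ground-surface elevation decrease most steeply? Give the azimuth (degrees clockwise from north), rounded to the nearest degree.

With z = a·x + b·y + c and A as origin, the differences give:
  (-35)·a + 125·b = -0.67
  (-100)·a + 60·b = +0.29
Eliminate b (×60 and ×125, subtract): 10400·a = -76.450 → a = ∂z/∂x = -0.007351
Back-substitute: b = ∂z/∂y = -0.007418.
Steepest decrease is along −∇f: components (+0.007351 E, +0.007418 N).
Azimuth = atan2(+0.007351, +0.007418) = 44.7° ≈ 045°.

045°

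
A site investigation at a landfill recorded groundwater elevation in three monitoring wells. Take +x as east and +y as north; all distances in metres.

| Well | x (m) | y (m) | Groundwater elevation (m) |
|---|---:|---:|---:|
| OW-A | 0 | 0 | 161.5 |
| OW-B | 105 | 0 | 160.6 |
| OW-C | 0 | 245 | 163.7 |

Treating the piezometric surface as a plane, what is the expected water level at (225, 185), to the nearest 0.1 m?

161.2 m

∂h/∂x = (160.6 − 161.5) / (105 − 0) = -0.008571
∂h/∂y = (163.7 − 161.5) / (245 − 0) = +0.008980
h(225, 185) = 161.5 + (-0.008571)·(225) + (+0.008980)·(185) = 161.5 -1.929 +1.661 = 161.233 m.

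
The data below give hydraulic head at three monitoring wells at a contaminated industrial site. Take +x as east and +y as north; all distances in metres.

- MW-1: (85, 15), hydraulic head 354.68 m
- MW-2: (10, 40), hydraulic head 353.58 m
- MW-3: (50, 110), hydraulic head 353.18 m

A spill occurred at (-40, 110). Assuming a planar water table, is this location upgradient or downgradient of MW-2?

downgradient

Differences from MW-1: to MW-2 (Δx, Δy, Δh) = (-75, 25, -1.10); to MW-3 = (-35, 95, -1.50).
Solve a·Δx + b·Δy = Δh: det = (-75)·95 − (-35)·25 = -6250.
∂h/∂x = [(-1.10)·95 − (-1.50)·25] / -6250 = +0.01072
∂h/∂y = [(-75)·(-1.50) − (-35)·(-1.10)] / -6250 = -0.01184
Head at (-40, 110) = 354.68 + (+0.01072)·(-125) + (-0.01184)·(95) = 352.22 m.
That is lower than the 353.58 m at MW-2, so the point is downgradient.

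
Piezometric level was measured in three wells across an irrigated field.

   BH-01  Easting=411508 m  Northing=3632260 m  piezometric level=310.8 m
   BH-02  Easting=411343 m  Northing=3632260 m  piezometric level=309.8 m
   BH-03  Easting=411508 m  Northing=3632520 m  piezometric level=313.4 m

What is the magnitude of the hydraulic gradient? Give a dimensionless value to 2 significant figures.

∂h/∂x = (309.8 − 310.8) / (411343 − 411508) = +0.006061
∂h/∂y = (313.4 − 310.8) / (3632520 − 3632260) = +0.010000
|∇h| = √(0.006061² + 0.010000²) = 0.01169

0.012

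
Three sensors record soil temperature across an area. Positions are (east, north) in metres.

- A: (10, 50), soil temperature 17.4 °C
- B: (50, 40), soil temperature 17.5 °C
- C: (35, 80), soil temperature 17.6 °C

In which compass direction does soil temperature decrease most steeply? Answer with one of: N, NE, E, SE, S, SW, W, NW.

With T = a·x + b·y + c and A as origin, the differences give:
  40·a + (-10)·b = +0.1
  25·a + 30·b = +0.2
Eliminate b (×30 and ×(-10), subtract): 1450·a = 5.00 → a = ∂T/∂x = +0.003448
Back-substitute: b = ∂T/∂y = +0.003793.
Steepest decrease is along −∇f = (-0.003448 E, -0.003793 N) → southwest.

SW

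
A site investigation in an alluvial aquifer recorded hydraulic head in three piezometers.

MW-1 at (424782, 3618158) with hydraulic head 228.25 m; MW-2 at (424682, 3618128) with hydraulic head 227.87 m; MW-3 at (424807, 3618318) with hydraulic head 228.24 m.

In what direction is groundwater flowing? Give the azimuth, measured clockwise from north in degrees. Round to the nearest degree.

Three-point gradient (reference MW-1): Δ to MW-2 = (-100, -30, -0.38), Δ to MW-3 = (25, 160, -0.01).
∂h/∂x = +0.004007, ∂h/∂y = -0.0006885 (det = -15250).
Flow direction (−∇h) has components (-0.004007 E, +0.0006885 N).
Azimuth = atan2(E, N) = atan2(-0.004007, +0.0006885) = 279.8° ≈ 280°.

280°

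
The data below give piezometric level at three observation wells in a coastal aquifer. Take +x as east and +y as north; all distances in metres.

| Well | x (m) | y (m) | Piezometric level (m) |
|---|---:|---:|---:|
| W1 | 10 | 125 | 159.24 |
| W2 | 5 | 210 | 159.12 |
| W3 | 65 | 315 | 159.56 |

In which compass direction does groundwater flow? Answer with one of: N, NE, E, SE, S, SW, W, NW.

Three-point gradient (reference W1): Δ to W2 = (-5, 85, -0.12), Δ to W3 = (55, 190, +0.32).
∂h/∂x = +0.008889, ∂h/∂y = -0.0008889 (det = -5625).
Flow = −∇h = (-0.008889 east, +0.0008889 north), which points west.

W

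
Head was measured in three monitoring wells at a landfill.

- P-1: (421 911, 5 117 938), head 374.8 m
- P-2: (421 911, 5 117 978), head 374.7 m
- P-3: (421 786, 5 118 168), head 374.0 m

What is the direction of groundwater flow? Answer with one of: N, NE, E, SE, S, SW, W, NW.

With h = a·x + b·y + c and P-1 as origin, the differences give:
  0·a + 40·b = -0.1
  (-125)·a + 230·b = -0.8
Eliminate b (×230 and ×40, subtract): 5000·a = 9.00 → a = ∂h/∂x = +0.001800
Back-substitute: b = ∂h/∂y = -0.002500.
Flow = −∇h = (-0.001800 east, +0.002500 north), which points northwest.

NW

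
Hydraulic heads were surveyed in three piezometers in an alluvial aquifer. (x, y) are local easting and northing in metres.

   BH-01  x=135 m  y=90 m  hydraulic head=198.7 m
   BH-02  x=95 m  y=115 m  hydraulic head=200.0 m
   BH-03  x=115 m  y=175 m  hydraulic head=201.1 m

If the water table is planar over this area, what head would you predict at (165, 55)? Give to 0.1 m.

Taking BH-01 as reference: BH-02−BH-01 = (-40, 25, +1.3); BH-03−BH-01 = (-20, 85, +2.4).
Determinant of the coordinate differences = (-40)·85 − (-20)·25 = -2900.
∂h/∂x = [(+1.3)·85 − (+2.4)·25] / -2900 = -0.01741
∂h/∂y = [(-40)·(+2.4) − (-20)·(+1.3)] / -2900 = +0.02414
h(165, 55) = 198.7 + (-0.01741)·(30) + (+0.02414)·(-35) = 198.7 -0.522 -0.845 = 197.333 m.

197.3 m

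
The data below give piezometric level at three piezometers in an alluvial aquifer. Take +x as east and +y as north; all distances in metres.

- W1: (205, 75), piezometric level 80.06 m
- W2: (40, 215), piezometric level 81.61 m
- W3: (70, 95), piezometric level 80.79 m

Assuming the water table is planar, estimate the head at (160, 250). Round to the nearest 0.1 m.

Taking W1 as reference: W2−W1 = (-165, 140, +1.55); W3−W1 = (-135, 20, +0.73).
Determinant of the coordinate differences = (-165)·20 − (-135)·140 = 15600.
∂h/∂x = [(+1.55)·20 − (+0.73)·140] / 15600 = -0.004564
∂h/∂y = [(-165)·(+0.73) − (-135)·(+1.55)] / 15600 = +0.005692
h(160, 250) = 80.06 + (-0.004564)·(-45) + (+0.005692)·(175) = 80.06 +0.205 +0.996 = 81.262 m.

81.3 m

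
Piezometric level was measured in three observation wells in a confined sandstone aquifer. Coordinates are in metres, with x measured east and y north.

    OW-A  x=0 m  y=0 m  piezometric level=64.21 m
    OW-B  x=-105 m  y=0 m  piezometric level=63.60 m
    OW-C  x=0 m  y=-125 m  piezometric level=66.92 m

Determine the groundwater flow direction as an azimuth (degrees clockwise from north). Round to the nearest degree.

∂h/∂x = (63.60 − 64.21) / (-105 − 0) = +0.005810
∂h/∂y = (66.92 − 64.21) / (-125 − 0) = -0.02168
Flow direction (−∇h) has components (-0.005810 E, +0.02168 N).
Azimuth = atan2(E, N) = atan2(-0.005810, +0.02168) = 345.0° ≈ 345°.

345°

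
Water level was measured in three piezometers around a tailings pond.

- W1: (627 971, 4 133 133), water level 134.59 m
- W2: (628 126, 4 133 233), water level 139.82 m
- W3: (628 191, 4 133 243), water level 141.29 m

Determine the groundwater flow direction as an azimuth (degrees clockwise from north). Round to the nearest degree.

220°

With h = a·x + b·y + c and W1 as origin, the differences give:
  155·a + 100·b = +5.23
  220·a + 110·b = +6.70
Eliminate b (×110 and ×100, subtract): -4950·a = -94.700 → a = ∂h/∂x = +0.01913
Back-substitute: b = ∂h/∂y = +0.02265.
Flow direction (−∇h) has components (-0.01913 E, -0.02265 N).
Azimuth = atan2(E, N) = atan2(-0.01913, -0.02265) = 220.2° ≈ 220°.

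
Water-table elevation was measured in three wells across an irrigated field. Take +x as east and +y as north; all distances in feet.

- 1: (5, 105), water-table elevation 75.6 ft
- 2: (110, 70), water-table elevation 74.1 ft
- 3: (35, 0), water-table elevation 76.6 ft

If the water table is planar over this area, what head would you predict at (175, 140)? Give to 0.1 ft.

71.8 ft

With h = a·x + b·y + c and 1 as origin, the differences give:
  105·a + (-35)·b = -1.5
  30·a + (-105)·b = +1.0
Eliminate b (×(-105) and ×(-35), subtract): -9975·a = 192.50 → a = ∂h/∂x = -0.01930
Back-substitute: b = ∂h/∂y = -0.01504.
h(175, 140) = 75.6 + (-0.01930)·(170) + (-0.01504)·(35) = 75.6 -3.281 -0.526 = 71.793 ft.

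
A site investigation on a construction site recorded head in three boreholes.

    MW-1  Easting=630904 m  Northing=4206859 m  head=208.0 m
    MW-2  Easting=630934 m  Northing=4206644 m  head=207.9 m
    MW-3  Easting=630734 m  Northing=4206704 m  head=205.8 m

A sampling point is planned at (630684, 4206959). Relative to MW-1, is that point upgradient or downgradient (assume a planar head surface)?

downgradient

Taking MW-1 as reference: MW-2−MW-1 = (30, -215, -0.1); MW-3−MW-1 = (-170, -155, -2.2).
Determinant of the coordinate differences = 30·(-155) − (-170)·(-215) = -41200.
∂h/∂x = [(-0.1)·(-155) − (-2.2)·(-215)] / -41200 = +0.01110
∂h/∂y = [30·(-2.2) − (-170)·(-0.1)] / -41200 = +0.002015
Head at (630684, 4206959) = 208.0 + (+0.01110)·(-220) + (+0.002015)·(100) = 205.76 m.
That is lower than the 208.0 m at MW-1, so the point is downgradient.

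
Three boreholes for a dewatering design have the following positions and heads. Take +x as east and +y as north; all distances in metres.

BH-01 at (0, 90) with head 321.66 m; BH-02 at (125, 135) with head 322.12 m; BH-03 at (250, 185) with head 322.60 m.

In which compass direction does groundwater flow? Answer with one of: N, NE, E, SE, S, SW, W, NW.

Taking BH-01 as reference: BH-02−BH-01 = (125, 45, +0.46); BH-03−BH-01 = (250, 95, +0.94).
Solve a·Δx + b·Δy = Δh: det = 125·95 − 250·45 = 625.
∂h/∂x = [(+0.46)·95 − (+0.94)·45] / 625 = +0.002240
∂h/∂y = [125·(+0.94) − 250·(+0.46)] / 625 = +0.004000
Flow = −∇h = (-0.002240 east, -0.004000 north), which points southwest.

SW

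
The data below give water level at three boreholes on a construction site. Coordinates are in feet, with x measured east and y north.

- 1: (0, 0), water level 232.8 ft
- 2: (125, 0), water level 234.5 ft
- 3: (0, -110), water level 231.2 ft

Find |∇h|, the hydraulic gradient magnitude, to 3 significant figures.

∂h/∂x = (234.5 − 232.8) / (125 − 0) = +0.01360
∂h/∂y = (231.2 − 232.8) / (-110 − 0) = +0.01455
|∇h| = √(0.01360² + 0.01455²) = 0.01992

0.0199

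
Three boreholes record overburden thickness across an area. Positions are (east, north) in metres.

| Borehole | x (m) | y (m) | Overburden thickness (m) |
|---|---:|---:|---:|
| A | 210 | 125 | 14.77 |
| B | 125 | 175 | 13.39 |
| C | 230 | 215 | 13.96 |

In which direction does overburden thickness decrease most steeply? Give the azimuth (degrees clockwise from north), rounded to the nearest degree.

With d = a·x + b·y + c and A as origin, the differences give:
  (-85)·a + 50·b = -1.38
  20·a + 90·b = -0.81
Eliminate b (×90 and ×50, subtract): -8650·a = -83.700 → a = ∂d/∂x = +0.009676
Back-substitute: b = ∂d/∂y = -0.01115.
Steepest decrease is along −∇f: components (-0.009676 E, +0.01115 N).
Azimuth = atan2(-0.009676, +0.01115) = 319.0° ≈ 319°.

319°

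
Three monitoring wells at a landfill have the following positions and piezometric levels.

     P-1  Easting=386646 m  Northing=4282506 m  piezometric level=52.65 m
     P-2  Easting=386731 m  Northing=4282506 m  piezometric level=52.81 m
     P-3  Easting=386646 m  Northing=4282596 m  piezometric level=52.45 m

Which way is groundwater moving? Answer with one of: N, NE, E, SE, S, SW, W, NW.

∂h/∂x = (52.81 − 52.65) / (386731 − 386646) = +0.001882
∂h/∂y = (52.45 − 52.65) / (4282596 − 4282506) = -0.002222
Flow = −∇h = (-0.001882 east, +0.002222 north), which points northwest.

NW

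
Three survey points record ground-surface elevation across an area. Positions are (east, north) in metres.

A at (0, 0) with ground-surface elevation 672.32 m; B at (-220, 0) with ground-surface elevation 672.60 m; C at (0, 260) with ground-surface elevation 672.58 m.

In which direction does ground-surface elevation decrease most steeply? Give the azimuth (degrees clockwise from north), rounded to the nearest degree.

128°

∂z/∂x = (672.60 − 672.32) / (-220 − 0) = -0.001273
∂z/∂y = (672.58 − 672.32) / (260 − 0) = +0.0010000
Steepest decrease is along −∇f: components (+0.001273 E, -0.0010000 N).
Azimuth = atan2(+0.001273, -0.0010000) = 128.2° ≈ 128°.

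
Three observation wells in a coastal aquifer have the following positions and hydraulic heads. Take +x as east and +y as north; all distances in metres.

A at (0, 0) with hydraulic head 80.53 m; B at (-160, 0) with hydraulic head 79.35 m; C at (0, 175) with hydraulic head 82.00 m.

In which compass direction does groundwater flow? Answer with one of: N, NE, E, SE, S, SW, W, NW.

∂h/∂x = (79.35 − 80.53) / (-160 − 0) = +0.007375
∂h/∂y = (82.00 − 80.53) / (175 − 0) = +0.008400
Flow = −∇h = (-0.007375 east, -0.008400 north), which points southwest.

SW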